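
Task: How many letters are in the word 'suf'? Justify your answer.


Spell out 'suf' and number each letter: s(1), u(2), f(3). Total: 3 letters.

3


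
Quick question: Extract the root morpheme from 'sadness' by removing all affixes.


Remove suffix '-ness' from 'sadness' to get root 'sad'.

sad


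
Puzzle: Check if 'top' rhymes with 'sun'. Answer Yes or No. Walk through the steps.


Rime (stressed vowel + following sounds) of 'top': -op = /ɒp/
Rime of 'sun': -un = /ʌn/
/ɒp/ and /ʌn/ are different ending sounds, so the words do not rhyme.

No


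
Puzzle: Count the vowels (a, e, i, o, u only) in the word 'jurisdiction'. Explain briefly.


Vowels in 'jurisdiction': u, i, i, i, o = 5 vowels.

5


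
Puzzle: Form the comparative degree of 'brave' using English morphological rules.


Apply comparative formation (ends in e: add -r): 'brave' -> 'braver'.

braver


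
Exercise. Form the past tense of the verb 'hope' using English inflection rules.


Apply rule: Add -d (word ends in -e). 'hope' becomes 'hoped'.

hoped


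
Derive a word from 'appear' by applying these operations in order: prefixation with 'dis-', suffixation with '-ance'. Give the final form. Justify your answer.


Step 1: Add prefix 'dis-' to 'appear' = 'disappear'
Step 2: Add suffix '-ance' to 'disappear' = 'disappearance'

disappearance


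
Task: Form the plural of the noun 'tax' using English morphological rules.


Apply rule: Add -es (sibilant/fricative ending). 'tax' becomes 'taxes'.

taxes


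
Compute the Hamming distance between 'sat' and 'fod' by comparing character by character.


Alignment:
Position 1: 's' vs 'f' = DIFFER
Position 2: 'a' vs 'o' = DIFFER
Position 3: 't' vs 'd' = DIFFER
Total differences: 3

3


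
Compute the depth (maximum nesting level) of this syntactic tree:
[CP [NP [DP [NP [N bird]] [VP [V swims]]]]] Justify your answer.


Count bracket nesting levels:
'[' at pos 0: depth = 1
'[' at pos 4: depth = 2
'[' at pos 8: depth = 3
'[' at pos 12: depth = 4
'[' at pos 16: depth = 5
'[' at pos 26: depth = 4
'[' at pos 30: depth = 5
Maximum depth reached: 5

5


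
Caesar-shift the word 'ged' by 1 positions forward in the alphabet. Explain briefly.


Shift each letter by 1: g -> h, e -> f, d -> e. Result: 'hfe'.

hfe


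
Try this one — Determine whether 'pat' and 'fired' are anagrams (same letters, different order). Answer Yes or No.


Sorted letters of 'pat': 'apt'
Sorted letters of 'fired': 'defir'
They do not match.

No


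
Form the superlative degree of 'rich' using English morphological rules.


Apply superlative formation (add -est): 'rich' -> 'richest'.

richest


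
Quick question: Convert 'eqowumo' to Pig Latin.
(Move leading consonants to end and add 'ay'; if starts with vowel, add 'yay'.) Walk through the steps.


'eqowumo' starts with a vowel, so add 'yay': 'eqowumoyay'.

eqowumoyay


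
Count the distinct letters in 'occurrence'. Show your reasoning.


Unique letters in 'occurrence': {c, e, n, o, r, u} = 6 distinct letters.

6


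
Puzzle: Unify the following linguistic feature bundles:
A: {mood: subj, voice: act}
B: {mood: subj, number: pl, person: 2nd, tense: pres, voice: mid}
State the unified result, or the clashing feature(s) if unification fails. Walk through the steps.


Compare features:
mood: A=subj vs B=subj -> unified: subj
number: A=_ vs B=pl -> unified: pl
person: A=_ vs B=2nd -> unified: 2nd
tense: A=_ vs B=pres -> unified: pres
voice: A=act vs B=mid -> CLASH
Clash detected on feature 'voice' (act vs mid); unification fails.

CLASH on 'voice' (act vs mid)


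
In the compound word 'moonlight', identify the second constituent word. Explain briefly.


Split 'moonlight' into 'moon' + 'light'. The second part is 'light'.

light


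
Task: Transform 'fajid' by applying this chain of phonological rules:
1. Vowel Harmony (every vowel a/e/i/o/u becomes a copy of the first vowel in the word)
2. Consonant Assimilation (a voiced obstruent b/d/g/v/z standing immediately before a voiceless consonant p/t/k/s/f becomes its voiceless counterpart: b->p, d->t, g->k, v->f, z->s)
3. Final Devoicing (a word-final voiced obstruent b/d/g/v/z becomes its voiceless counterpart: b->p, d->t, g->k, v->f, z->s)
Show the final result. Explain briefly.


Starting form: 'fajid'
Rule 1: Vowel Harmony: all vowels become 'a' (matching first vowel). 'fajid' -> 'fajad'
Rule 2: Consonant Assimilation: no voiced obstruent (b/d/g/v/z) stands immediately before a voiceless consonant (p/t/k/s/f). No change.
Rule 3: Final Devoicing: word-final voiced obstruent 'd' becomes voiceless 't'. 'fajad' -> 'fajat'
Final form: 'fajat'

fajat


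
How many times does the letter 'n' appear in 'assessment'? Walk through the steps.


Letter 'n' in 'assessment': found at position(s) 9 = 1 occurrence(s).

1


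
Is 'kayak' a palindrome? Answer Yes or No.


Forward: 'kayak'
Reversed: 'kayak'
They are identical.

Yes


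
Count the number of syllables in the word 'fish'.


Break 'fish' into syllables: fish -> fish = 1 syllable

1 syllable


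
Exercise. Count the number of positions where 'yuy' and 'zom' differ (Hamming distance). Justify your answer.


Alignment:
Position 1: 'y' vs 'z' = DIFFER
Position 2: 'u' vs 'o' = DIFFER
Position 3: 'y' vs 'm' = DIFFER
Total differences: 3

3


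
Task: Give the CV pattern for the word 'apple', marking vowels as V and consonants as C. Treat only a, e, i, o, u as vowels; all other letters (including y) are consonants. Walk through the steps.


Letter mapping: a = V, p = C, p = C, l = C, e = V.

VCCCV


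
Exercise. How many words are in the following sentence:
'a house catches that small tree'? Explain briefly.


Split into words: a | house | catches | that | small | tree = 6 words.

6


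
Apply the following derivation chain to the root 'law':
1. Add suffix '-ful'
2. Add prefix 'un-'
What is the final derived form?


Step 1: Add suffix '-ful' to 'law' = 'lawful'
Step 2: Add prefix 'un-' to 'lawful' = 'unlawful'

unlawful


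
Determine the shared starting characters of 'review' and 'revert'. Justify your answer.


Compare from the start: 3 characters match: 'rev'. Mismatch at position 4: 'i' vs 'e'.

rev


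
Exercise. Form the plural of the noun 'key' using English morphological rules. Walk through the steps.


Apply rule: Add -s. 'key' becomes 'keys'.

keys


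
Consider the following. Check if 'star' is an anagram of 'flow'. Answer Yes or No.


Sorted letters of 'star': 'arst'
Sorted letters of 'flow': 'flow'
They do not match.

No


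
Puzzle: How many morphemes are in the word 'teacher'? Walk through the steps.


Decomposition: teach (root) + -er (suffix) = 2 morpheme(s)

2 morphemes


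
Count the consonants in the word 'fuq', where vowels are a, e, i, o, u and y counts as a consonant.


Consonants in 'fuq': f, q = 2 consonants.

2


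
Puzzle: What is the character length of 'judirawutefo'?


Spell out 'judirawutefo' and number each letter: j(1), u(2), d(3), i(4), r(5), a(6), w(7), u(8), t(9), e(10), f(11), o(12). Total: 12 letters.

12


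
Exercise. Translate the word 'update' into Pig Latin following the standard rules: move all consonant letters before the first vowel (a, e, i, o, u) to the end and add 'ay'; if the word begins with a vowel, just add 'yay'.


'update' starts with a vowel, so add 'yay': 'updateyay'.

updateyay


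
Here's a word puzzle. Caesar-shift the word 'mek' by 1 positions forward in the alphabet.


Shift each letter by 1: m -> n, e -> f, k -> l. Result: 'nfl'.

nfl


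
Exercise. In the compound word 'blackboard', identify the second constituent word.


Split 'blackboard' into 'black' + 'board'. The second part is 'board'.

board


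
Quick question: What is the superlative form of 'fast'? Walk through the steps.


Apply superlative formation (add -est): 'fast' -> 'fastest'.

fastest


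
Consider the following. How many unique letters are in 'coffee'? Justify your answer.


Unique letters in 'coffee': {c, e, f, o} = 4 distinct letters.

4


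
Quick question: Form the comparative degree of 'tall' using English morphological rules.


Apply comparative formation (add -er): 'tall' -> 'taller'.

taller


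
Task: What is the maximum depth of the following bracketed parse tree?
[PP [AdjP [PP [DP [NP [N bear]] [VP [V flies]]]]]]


Count bracket nesting levels:
'[' at pos 0: depth = 1
'[' at pos 4: depth = 2
'[' at pos 10: depth = 3
'[' at pos 14: depth = 4
'[' at pos 18: depth = 5
'[' at pos 22: depth = 6
'[' at pos 32: depth = 5
'[' at pos 36: depth = 6
Maximum depth reached: 6

6


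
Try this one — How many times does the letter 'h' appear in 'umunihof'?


Letter 'h' in 'umunihof': found at position(s) 6 = 1 occurrence(s).

1


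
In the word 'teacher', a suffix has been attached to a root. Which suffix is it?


The word 'teacher' = 'teach' (root) + '-er' (suffix). The suffix is '-er'.

er


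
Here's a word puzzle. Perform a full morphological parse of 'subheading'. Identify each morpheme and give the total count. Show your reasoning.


Step 1: Identify prefix: 'sub' (meaning: below)
Step 2: Identify root: 'head'
Step 3: Identify suffix(es): 'ing'
Decomposition: sub- (prefix: below) + head (root) + -ing (suffix: ongoing/result)
Total morphemes: 3

3 morphemes (sub- (prefix: below) + head (root) + -ing (suffix: ongoing/result))


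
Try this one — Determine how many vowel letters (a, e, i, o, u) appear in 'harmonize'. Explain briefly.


Vowels in 'harmonize': a, o, i, e = 4 vowels.

4


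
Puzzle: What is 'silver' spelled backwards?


Reverse 'silver' character by character: 'revlis'.

revlis


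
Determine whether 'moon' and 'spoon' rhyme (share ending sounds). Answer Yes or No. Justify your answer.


Rime (stressed vowel + following sounds) of 'moon': -oon = /uːn/
Rime of 'spoon': -oon = /uːn/
/uːn/ and /uːn/ are the same ending sound, so the words rhyme.

Yes


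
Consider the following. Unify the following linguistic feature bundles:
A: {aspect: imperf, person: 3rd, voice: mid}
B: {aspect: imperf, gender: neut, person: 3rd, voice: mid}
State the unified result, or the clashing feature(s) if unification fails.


Compare features:
aspect: A=imperf vs B=imperf -> unified: imperf
gender: A=_ vs B=neut -> unified: neut
person: A=3rd vs B=3rd -> unified: 3rd
voice: A=mid vs B=mid -> unified: mid
No clashes found.

Unified: {aspect: imperf, gender: neut, person: 3rd, voice: mid}


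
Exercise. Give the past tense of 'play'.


Apply rule: Add -ed. 'play' becomes 'played'.

played


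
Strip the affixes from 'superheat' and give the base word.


Remove prefix 'super' from 'superheat' to get root 'heat'.

heat


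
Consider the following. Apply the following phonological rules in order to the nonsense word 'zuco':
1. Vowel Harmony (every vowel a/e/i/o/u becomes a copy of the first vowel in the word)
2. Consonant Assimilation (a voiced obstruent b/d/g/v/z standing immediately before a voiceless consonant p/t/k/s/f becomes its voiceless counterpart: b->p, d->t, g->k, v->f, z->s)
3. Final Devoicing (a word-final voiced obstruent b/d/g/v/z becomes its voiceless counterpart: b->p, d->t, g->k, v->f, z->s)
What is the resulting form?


Starting form: 'zuco'
Rule 1: Vowel Harmony: all vowels become 'u' (matching first vowel). 'zuco' -> 'zucu'
Rule 2: Consonant Assimilation: no voiced obstruent (b/d/g/v/z) stands immediately before a voiceless consonant (p/t/k/s/f). No change.
Rule 3: Final Devoicing: the word ends in the vowel 'u', not a consonant. No change.
Final form: 'zucu'

zucu


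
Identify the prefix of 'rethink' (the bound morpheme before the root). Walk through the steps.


The word 'rethink' = 're' (prefix) + 'think' (root). The prefix is 're'.

re


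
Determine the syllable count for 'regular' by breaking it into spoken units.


Break 'regular' into syllables: reg-u-lar -> reg | u | lar = 3 syllables

3 syllables


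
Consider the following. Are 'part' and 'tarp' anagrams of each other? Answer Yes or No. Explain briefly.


Sorted letters of 'part': 'aprt'
Sorted letters of 'tarp': 'aprt'
They match.

Yes


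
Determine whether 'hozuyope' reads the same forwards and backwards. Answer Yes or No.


Forward: 'hozuyope'
Reversed: 'epoyuzoh'
They differ.

No


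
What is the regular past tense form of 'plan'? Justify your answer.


Apply rule: Double final consonant and add -ed. 'plan' becomes 'planned'.

planned


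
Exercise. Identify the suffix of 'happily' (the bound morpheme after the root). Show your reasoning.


The word 'happily' = 'happy' (root) + '-ly' (suffix). The suffix is '-ly'.

ly


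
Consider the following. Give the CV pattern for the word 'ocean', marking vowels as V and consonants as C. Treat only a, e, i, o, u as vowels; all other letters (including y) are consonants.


Letter mapping: o = V, c = C, e = V, a = V, n = C.

VCVVC


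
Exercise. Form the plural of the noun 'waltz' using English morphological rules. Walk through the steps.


Apply rule: Add -es (sibilant/fricative ending). 'waltz' becomes 'waltzes'.

waltzes


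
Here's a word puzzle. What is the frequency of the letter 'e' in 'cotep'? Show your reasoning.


Letter 'e' in 'cotep': found at position(s) 4 = 1 occurrence(s).

1


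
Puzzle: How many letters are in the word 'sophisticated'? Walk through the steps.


Spell out 'sophisticated' and number each letter: s(1), o(2), p(3), h(4), i(5), s(6), t(7), i(8), c(9), a(10), t(11), e(12), d(13). Total: 13 letters.

13


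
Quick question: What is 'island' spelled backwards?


Reverse 'island' character by character: 'dnalsi'.

dnalsi


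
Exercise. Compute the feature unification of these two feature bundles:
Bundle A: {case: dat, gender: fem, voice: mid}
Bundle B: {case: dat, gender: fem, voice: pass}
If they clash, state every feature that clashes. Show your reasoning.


Compare features:
case: A=dat vs B=dat -> unified: dat
gender: A=fem vs B=fem -> unified: fem
voice: A=mid vs B=pass -> CLASH
Clash detected on feature 'voice' (mid vs pass); unification fails.

CLASH on 'voice' (mid vs pass)


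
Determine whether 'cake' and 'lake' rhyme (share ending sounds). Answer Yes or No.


Rime (stressed vowel + following sounds) of 'cake': -ake = /eɪk/
Rime of 'lake': -ake = /eɪk/
/eɪk/ and /eɪk/ are the same ending sound, so the words rhyme.

Yes


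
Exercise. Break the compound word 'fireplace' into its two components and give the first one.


Split 'fireplace' into 'fire' + 'place'. The first part is 'fire'.

fire


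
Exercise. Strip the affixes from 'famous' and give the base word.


Remove suffix '-ous' from 'famous' to get root 'fame'.

fame


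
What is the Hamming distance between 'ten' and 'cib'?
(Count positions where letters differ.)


Alignment:
Position 1: 't' vs 'c' = DIFFER
Position 2: 'e' vs 'i' = DIFFER
Position 3: 'n' vs 'b' = DIFFER
Total differences: 3

3


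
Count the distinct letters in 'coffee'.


Unique letters in 'coffee': {c, e, f, o} = 4 distinct letters.

4


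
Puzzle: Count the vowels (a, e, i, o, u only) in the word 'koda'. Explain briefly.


Vowels in 'koda': o, a = 2 vowels.

2


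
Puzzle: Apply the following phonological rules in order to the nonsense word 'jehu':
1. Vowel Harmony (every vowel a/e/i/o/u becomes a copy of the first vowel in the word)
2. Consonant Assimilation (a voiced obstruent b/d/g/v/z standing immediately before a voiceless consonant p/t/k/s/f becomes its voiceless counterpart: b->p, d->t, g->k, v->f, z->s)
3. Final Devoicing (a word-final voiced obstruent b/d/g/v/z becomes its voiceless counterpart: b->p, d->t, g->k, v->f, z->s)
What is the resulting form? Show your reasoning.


Starting form: 'jehu'
Rule 1: Vowel Harmony: all vowels become 'e' (matching first vowel). 'jehu' -> 'jehe'
Rule 2: Consonant Assimilation: no voiced obstruent (b/d/g/v/z) stands immediately before a voiceless consonant (p/t/k/s/f). No change.
Rule 3: Final Devoicing: the word ends in the vowel 'e', not a consonant. No change.
Final form: 'jehe'

jehe


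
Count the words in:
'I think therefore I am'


Split into words: I | think | therefore | I | am = 5 words.

5


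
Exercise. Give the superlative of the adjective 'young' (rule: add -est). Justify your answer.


Apply superlative formation (add -est): 'young' -> 'youngest'.

youngest


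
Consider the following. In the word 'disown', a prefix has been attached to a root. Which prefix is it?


The word 'disown' = 'dis' (prefix) + 'own' (root). The prefix is 'dis'.

dis


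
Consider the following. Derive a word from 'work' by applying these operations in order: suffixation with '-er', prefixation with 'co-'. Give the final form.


Step 1: Add suffix '-er' to 'work' = 'worker'
Step 2: Add prefix 'co-' to 'worker' = 'coworker'

coworker


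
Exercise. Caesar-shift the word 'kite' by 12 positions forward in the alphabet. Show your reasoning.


Shift each letter by 12: k -> w, i -> u, t -> f, e -> q. Result: 'wufq'.

wufq


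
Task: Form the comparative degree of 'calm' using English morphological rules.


Apply comparative formation (add -er): 'calm' -> 'calmer'.

calmer


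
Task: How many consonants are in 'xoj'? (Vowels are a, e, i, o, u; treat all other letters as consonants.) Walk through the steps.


Consonants in 'xoj': x, j = 2 consonants.

2


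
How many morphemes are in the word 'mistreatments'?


Decomposition: mis- (prefix) + treat (root) + -ment (suffix) + -s (plural) = 4 morpheme(s)

4 morphemes


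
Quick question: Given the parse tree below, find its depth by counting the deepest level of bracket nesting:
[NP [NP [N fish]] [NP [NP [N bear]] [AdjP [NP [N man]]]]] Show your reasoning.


Count bracket nesting levels:
'[' at pos 0: depth = 1
'[' at pos 4: depth = 2
'[' at pos 8: depth = 3
'[' at pos 18: depth = 2
'[' at pos 22: depth = 3
'[' at pos 26: depth = 4
'[' at pos 36: depth = 3
'[' at pos 42: depth = 4
'[' at pos 46: depth = 5
Maximum depth reached: 5

5


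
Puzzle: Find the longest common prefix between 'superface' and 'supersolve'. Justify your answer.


Compare from the start: 5 characters match: 'super'. Mismatch at position 6: 'f' vs 's'.

super


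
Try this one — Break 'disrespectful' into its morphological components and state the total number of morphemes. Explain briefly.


Step 1: Identify prefix: 'dis' (meaning: not/apart)
Step 2: Identify root: 'respect'
Step 3: Identify suffix(es): 'ful'
Decomposition: dis- (prefix: not/apart) + respect (root) + -ful (suffix: full of)
Total morphemes: 3

3 morphemes (dis- (prefix: not/apart) + respect (root) + -ful (suffix: full of))


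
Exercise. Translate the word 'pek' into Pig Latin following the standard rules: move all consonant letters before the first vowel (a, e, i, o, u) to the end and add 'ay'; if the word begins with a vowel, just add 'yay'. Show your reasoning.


'pek': move consonant cluster 'p' to end and add 'ay': 'ekpay'.

ekpay


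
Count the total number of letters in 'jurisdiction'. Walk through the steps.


Spell out 'jurisdiction' and number each letter: j(1), u(2), r(3), i(4), s(5), d(6), i(7), c(8), t(9), i(10), o(11), n(12). Total: 12 letters.

12


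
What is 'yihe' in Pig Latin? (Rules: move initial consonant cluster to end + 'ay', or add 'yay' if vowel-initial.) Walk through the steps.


'yihe': move consonant cluster 'y' to end and add 'ay': 'iheyay'.

iheyay


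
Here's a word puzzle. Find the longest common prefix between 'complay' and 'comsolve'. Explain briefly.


Compare from the start: 3 characters match: 'com'. Mismatch at position 4: 'p' vs 's'.

com


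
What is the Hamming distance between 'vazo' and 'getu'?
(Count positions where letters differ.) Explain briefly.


Alignment:
Position 1: 'v' vs 'g' = DIFFER
Position 2: 'a' vs 'e' = DIFFER
Position 3: 'z' vs 't' = DIFFER
Position 4: 'o' vs 'u' = DIFFER
Total differences: 4

4


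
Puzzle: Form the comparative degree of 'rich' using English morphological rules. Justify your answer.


Apply comparative formation (add -er): 'rich' -> 'richer'.

richer


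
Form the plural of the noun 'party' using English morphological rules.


Apply rule: Change -y to -ies (consonant + y). 'party' becomes 'parties'.

parties


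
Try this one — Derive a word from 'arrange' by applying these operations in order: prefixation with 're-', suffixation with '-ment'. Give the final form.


Step 1: Add prefix 're-' to 'arrange' = 'rearrange'
Step 2: Add suffix '-ment' to 'rearrange' = 'rearrangement'

rearrangement


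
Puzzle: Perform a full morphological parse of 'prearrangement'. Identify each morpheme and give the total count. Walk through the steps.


Step 1: Identify prefix: 'pre' (meaning: before)
Step 2: Identify root: 'arrange'
Step 3: Identify suffix(es): 'ment'
Decomposition: pre- (prefix: before) + arrange (root) + -ment (suffix: action/result)
Total morphemes: 3

3 morphemes (pre- (prefix: before) + arrange (root) + -ment (suffix: action/result))


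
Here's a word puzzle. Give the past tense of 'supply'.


Apply rule: Change -y to -ied. 'supply' becomes 'supplied'.

supplied


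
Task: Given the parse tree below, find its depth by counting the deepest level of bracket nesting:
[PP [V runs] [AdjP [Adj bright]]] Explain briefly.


Count bracket nesting levels:
'[' at pos 0: depth = 1
'[' at pos 4: depth = 2
'[' at pos 13: depth = 2
'[' at pos 19: depth = 3
Maximum depth reached: 3

3


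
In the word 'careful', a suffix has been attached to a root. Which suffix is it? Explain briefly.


The word 'careful' = 'care' (root) + '-ful' (suffix). The suffix is '-ful'.

ful


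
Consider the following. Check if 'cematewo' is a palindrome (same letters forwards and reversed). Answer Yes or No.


Forward: 'cematewo'
Reversed: 'owetamec'
They differ.

No


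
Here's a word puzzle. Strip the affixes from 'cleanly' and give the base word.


Remove suffix '-ly' from 'cleanly' to get root 'clean'.

clean


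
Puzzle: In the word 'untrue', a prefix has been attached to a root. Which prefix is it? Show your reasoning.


The word 'untrue' = 'un' (prefix) + 'true' (root). The prefix is 'un'.

un


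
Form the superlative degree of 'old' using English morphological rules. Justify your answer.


Apply superlative formation (add -est): 'old' -> 'oldest'.

oldest


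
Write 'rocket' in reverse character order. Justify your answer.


Reverse 'rocket' character by character: 'tekcor'.

tekcor


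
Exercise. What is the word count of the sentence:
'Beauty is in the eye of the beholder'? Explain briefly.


Split into words: Beauty | is | in | the | eye | of | the | beholder = 8 words.

8


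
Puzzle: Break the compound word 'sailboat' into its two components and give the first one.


Split 'sailboat' into 'sail' + 'boat'. The first part is 'sail'.

sail


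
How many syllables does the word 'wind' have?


Break 'wind' into syllables: wind -> wind = 1 syllable

1 syllable


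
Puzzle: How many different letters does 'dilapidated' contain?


Unique letters in 'dilapidated': {a, d, e, i, l, p, t} = 7 distinct letters.

7


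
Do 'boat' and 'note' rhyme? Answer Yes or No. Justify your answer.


Rime (stressed vowel + following sounds) of 'boat': -oat = /oʊt/
Rime of 'note': -ote = /oʊt/
/oʊt/ and /oʊt/ are the same ending sound, so the words rhyme.

Yes


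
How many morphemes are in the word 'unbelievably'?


Decomposition: un- (prefix) + believe (root) + -able (suffix) + -ly (suffix) = 4 morpheme(s)

4 morphemes


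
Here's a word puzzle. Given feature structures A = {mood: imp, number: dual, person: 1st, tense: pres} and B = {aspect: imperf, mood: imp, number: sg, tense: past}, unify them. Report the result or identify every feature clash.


Compare features:
aspect: A=_ vs B=imperf -> unified: imperf
mood: A=imp vs B=imp -> unified: imp
number: A=dual vs B=sg -> CLASH
person: A=1st vs B=_ -> unified: 1st
tense: A=pres vs B=past -> CLASH
Clashes detected on features 'number' (dual vs sg) and 'tense' (pres vs past); unification fails.

CLASH on 'number' (dual vs sg) and 'tense' (pres vs past)


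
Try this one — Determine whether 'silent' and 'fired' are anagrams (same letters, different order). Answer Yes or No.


Sorted letters of 'silent': 'eilnst'
Sorted letters of 'fired': 'defir'
They do not match.

No


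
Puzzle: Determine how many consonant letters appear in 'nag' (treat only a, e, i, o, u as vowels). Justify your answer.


Consonants in 'nag': n, g = 2 consonants.

2


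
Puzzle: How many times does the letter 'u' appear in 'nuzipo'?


Letter 'u' in 'nuzipo': found at position(s) 2 = 1 occurrence(s).

1


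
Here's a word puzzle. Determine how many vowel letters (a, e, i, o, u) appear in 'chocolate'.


Vowels in 'chocolate': o, o, a, e = 4 vowels.

4


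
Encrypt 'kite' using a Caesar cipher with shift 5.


Shift each letter by 5: k -> p, i -> n, t -> y, e -> j. Result: 'pnyj'.

pnyj


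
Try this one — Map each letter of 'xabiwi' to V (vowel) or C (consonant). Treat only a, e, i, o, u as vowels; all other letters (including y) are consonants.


Letter mapping: x = C, a = V, b = C, i = V, w = C, i = V.

CVCVCV


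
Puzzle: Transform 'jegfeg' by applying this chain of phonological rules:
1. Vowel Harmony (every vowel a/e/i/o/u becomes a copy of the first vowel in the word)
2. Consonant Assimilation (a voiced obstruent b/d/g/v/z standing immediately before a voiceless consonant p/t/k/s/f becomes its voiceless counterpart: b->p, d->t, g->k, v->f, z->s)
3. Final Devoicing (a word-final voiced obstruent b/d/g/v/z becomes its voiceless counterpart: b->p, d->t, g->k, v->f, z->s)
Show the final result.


Starting form: 'jegfeg'
Rule 1: Vowel Harmony: all vowels already match. No change.
Rule 2: Consonant Assimilation: voiced obstruent before voiceless consonant becomes voiceless ('gf' -> 'kf'). 'jegfeg' -> 'jekfeg'
Rule 3: Final Devoicing: word-final voiced obstruent 'g' becomes voiceless 'k'. 'jekfeg' -> 'jekfek'
Final form: 'jekfek'

jekfek


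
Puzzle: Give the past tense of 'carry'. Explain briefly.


Apply rule: Change -y to -ied. 'carry' becomes 'carried'.

carried


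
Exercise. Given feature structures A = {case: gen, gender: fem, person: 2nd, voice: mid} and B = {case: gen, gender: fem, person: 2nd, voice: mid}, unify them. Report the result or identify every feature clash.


Compare features:
case: A=gen vs B=gen -> unified: gen
gender: A=fem vs B=fem -> unified: fem
person: A=2nd vs B=2nd -> unified: 2nd
voice: A=mid vs B=mid -> unified: mid
No clashes found.

Unified: {case: gen, gender: fem, person: 2nd, voice: mid}


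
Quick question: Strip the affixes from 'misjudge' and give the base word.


Remove prefix 'mis' from 'misjudge' to get root 'judge'.

judge


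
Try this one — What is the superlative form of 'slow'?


Apply superlative formation (add -est): 'slow' -> 'slowest'.

slowest


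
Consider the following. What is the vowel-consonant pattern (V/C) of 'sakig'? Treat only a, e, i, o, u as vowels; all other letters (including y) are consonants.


Letter mapping: s = C, a = V, k = C, i = V, g = C.

CVCVC


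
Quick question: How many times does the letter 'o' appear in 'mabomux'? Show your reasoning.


Letter 'o' in 'mabomux': found at position(s) 4 = 1 occurrence(s).

1


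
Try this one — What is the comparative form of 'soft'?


Apply comparative formation (add -er): 'soft' -> 'softer'.

softer


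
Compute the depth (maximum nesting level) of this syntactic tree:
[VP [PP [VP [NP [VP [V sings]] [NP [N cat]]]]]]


Count bracket nesting levels:
'[' at pos 0: depth = 1
'[' at pos 4: depth = 2
'[' at pos 8: depth = 3
'[' at pos 12: depth = 4
'[' at pos 16: depth = 5
'[' at pos 20: depth = 6
'[' at pos 31: depth = 5
'[' at pos 35: depth = 6
Maximum depth reached: 6

6


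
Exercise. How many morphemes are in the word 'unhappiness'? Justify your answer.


Decomposition: un- (prefix) + happy (root) + -ness (suffix) = 3 morpheme(s)

3 morphemes


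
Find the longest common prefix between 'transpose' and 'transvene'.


Compare from the start: 5 characters match: 'trans'. Mismatch at position 6: 'p' vs 'v'.

trans


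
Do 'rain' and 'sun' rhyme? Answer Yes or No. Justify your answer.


Rime (stressed vowel + following sounds) of 'rain': -ain = /eɪn/
Rime of 'sun': -un = /ʌn/
/eɪn/ and /ʌn/ are different ending sounds, so the words do not rhyme.

No


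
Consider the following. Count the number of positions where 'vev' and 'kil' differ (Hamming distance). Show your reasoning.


Alignment:
Position 1: 'v' vs 'k' = DIFFER
Position 2: 'e' vs 'i' = DIFFER
Position 3: 'v' vs 'l' = DIFFER
Total differences: 3

3


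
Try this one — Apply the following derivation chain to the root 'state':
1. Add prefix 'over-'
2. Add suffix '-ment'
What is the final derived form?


Step 1: Add prefix 'over-' to 'state' = 'overstate'
Step 2: Add suffix '-ment' to 'overstate' = 'overstatement'

overstatement


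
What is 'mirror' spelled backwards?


Reverse 'mirror' character by character: 'rorrim'.

rorrim


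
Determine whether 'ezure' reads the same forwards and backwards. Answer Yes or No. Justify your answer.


Forward: 'ezure'
Reversed: 'eruze'
They differ.

No


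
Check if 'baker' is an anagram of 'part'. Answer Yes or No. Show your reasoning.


Sorted letters of 'baker': 'abekr'
Sorted letters of 'part': 'aprt'
They do not match.

No


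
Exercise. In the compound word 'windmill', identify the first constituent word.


Split 'windmill' into 'wind' + 'mill'. The first part is 'wind'.

wind


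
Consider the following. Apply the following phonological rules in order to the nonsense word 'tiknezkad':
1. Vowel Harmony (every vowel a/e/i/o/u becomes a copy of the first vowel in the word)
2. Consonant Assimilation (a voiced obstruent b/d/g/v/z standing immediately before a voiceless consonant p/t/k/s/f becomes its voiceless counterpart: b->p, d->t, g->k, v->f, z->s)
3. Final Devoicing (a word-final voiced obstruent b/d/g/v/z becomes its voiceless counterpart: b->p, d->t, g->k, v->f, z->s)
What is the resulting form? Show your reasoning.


Starting form: 'tiknezkad'
Rule 1: Vowel Harmony: all vowels become 'i' (matching first vowel). 'tiknezkad' -> 'tiknizkid'
Rule 2: Consonant Assimilation: voiced obstruent before voiceless consonant becomes voiceless ('zk' -> 'sk'). 'tiknizkid' -> 'tikniskid'
Rule 3: Final Devoicing: word-final voiced obstruent 'd' becomes voiceless 't'. 'tikniskid' -> 'tikniskit'
Final form: 'tikniskit'

tikniskit


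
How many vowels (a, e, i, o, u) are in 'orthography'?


Vowels in 'orthography': o, o, a = 3 vowels.

3


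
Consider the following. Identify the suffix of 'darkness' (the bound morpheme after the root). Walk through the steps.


The word 'darkness' = 'dark' (root) + '-ness' (suffix). The suffix is '-ness'.

ness


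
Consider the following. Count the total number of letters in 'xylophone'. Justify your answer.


Spell out 'xylophone' and number each letter: x(1), y(2), l(3), o(4), p(5), h(6), o(7), n(8), e(9). Total: 9 letters.

9


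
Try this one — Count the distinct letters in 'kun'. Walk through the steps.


Unique letters in 'kun': {k, n, u} = 3 distinct letters.

3


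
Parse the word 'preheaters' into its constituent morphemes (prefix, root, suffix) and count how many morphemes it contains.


Step 1: Identify prefix: 'pre' (meaning: before)
Step 2: Identify root: 'heat'
Step 3: Identify suffix(es): 'er, s'
Decomposition: pre- (prefix: before) + heat (root) + -er (suffix: one who) + -s (plural)
Total morphemes: 4

4 morphemes (pre- (prefix: before) + heat (root) + -er (suffix: one who) + -s (plural))


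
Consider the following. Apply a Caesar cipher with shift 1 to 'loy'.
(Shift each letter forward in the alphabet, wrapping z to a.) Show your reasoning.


Shift each letter by 1: l -> m, o -> p, y -> z. Result: 'mpz'.

mpz


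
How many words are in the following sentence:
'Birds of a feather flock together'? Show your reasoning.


Split into words: Birds | of | a | feather | flock | together = 6 words.

6


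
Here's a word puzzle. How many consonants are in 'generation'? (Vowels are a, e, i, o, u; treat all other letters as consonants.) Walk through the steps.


Consonants in 'generation': g, n, r, t, n = 5 consonants.

5


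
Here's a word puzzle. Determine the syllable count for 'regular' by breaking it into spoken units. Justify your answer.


Break 'regular' into syllables: reg-u-lar -> reg | u | lar = 3 syllables

3 syllables


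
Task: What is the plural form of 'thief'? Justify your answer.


Apply rule: Change -f to -ves. 'thief' becomes 'thieves'.

thieves


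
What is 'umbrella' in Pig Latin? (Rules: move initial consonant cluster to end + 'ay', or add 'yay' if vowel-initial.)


'umbrella' starts with a vowel, so add 'yay': 'umbrellayay'.

umbrellayay


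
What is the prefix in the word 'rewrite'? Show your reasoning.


The word 'rewrite' = 're' (prefix) + 'write' (root). The prefix is 're'.

re


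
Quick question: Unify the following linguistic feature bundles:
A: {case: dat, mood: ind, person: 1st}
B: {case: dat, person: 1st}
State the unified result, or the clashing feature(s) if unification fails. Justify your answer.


Compare features:
case: A=dat vs B=dat -> unified: dat
mood: A=ind vs B=_ -> unified: ind
person: A=1st vs B=1st -> unified: 1st
No clashes found.

Unified: {case: dat, mood: ind, person: 1st}


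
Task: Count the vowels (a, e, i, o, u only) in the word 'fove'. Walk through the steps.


Vowels in 'fove': o, e = 2 vowels.

2


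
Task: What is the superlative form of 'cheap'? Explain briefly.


Apply superlative formation (add -est): 'cheap' -> 'cheapest'.

cheapest


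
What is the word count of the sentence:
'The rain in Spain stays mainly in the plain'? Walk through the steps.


Split into words: The | rain | in | Spain | stays | mainly | in | the | plain = 9 words.

9


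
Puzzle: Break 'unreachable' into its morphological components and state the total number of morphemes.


Step 1: Identify prefix: 'un' (meaning: not/reverse)
Step 2: Identify root: 'reach'
Step 3: Identify suffix(es): 'able'
Decomposition: un- (prefix: not/reverse) + reach (root) + -able (suffix: capable of)
Total morphemes: 3

3 morphemes (un- (prefix: not/reverse) + reach (root) + -able (suffix: capable of))


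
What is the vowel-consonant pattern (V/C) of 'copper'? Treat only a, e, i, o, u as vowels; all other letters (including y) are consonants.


Letter mapping: c = C, o = V, p = C, p = C, e = V, r = C.

CVCCVC


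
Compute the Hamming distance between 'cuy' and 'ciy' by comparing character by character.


Alignment:
Position 1: 'c' vs 'c' = match
Position 2: 'u' vs 'i' = DIFFER
Position 3: 'y' vs 'y' = match
Total differences: 1

1


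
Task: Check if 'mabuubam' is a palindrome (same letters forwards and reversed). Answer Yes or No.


Forward: 'mabuubam'
Reversed: 'mabuubam'
They are identical.

Yes


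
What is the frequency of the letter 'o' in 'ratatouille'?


Letter 'o' in 'ratatouille': found at position(s) 6 = 1 occurrence(s).

1


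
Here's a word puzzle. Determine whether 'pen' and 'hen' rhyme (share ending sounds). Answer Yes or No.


Rime (stressed vowel + following sounds) of 'pen': -en = /ɛn/
Rime of 'hen': -en = /ɛn/
/ɛn/ and /ɛn/ are the same ending sound, so the words rhyme.

Yes


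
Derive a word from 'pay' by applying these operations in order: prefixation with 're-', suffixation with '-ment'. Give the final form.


Step 1: Add prefix 're-' to 'pay' = 'repay'
Step 2: Add suffix '-ment' to 'repay' = 'repayment'

repayment


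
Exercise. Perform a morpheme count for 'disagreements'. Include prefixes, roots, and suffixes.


Decomposition: dis- (prefix) + agree (root) + -ment (suffix) + -s (plural) = 4 morpheme(s)

4 morphemes


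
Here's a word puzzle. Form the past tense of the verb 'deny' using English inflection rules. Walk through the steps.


Apply rule: Change -y to -ied. 'deny' becomes 'denied'.

denied


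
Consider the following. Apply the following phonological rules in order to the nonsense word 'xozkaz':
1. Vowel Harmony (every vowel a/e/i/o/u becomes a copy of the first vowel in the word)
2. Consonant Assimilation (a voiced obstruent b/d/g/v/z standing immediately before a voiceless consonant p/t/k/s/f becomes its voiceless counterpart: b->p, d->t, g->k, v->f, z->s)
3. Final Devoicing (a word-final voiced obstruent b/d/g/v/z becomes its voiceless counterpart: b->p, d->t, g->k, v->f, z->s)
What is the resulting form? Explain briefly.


Starting form: 'xozkaz'
Rule 1: Vowel Harmony: all vowels become 'o' (matching first vowel). 'xozkaz' -> 'xozkoz'
Rule 2: Consonant Assimilation: voiced obstruent before voiceless consonant becomes voiceless ('zk' -> 'sk'). 'xozkoz' -> 'xoskoz'
Rule 3: Final Devoicing: word-final voiced obstruent 'z' becomes voiceless 's'. 'xoskoz' -> 'xoskos'
Final form: 'xoskos'

xoskos


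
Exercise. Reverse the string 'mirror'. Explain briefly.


Reverse 'mirror' character by character: 'rorrim'.

rorrim


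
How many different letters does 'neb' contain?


Unique letters in 'neb': {b, e, n} = 3 distinct letters.

3


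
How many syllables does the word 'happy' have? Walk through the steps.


Break 'happy' into syllables: hap-py -> hap | py = 2 syllables

2 syllables


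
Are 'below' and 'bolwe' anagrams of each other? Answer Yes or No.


Sorted letters of 'below': 'below'
Sorted letters of 'bolwe': 'below'
They match.

Yes


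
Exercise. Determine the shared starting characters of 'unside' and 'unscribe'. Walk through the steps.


Compare from the start: 3 characters match: 'uns'. Mismatch at position 4: 'i' vs 'c'.

uns


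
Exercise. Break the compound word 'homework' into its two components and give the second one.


Split 'homework' into 'home' + 'work'. The second part is 'work'.

work


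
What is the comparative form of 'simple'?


Apply comparative formation (ends in e: add -r): 'simple' -> 'simpler'.

simpler


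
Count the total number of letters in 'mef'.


Spell out 'mef' and number each letter: m(1), e(2), f(3). Total: 3 letters.

3


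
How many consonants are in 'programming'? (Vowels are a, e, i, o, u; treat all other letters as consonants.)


Consonants in 'programming': p, r, g, r, m, m, n, g = 8 consonants.

8


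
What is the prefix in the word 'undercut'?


The word 'undercut' = 'under' (prefix) + 'cut' (root). The prefix is 'under'.

under


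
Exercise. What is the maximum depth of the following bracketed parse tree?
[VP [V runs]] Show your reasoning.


Count bracket nesting levels:
'[' at pos 0: depth = 1
'[' at pos 4: depth = 2
Maximum depth reached: 2

2


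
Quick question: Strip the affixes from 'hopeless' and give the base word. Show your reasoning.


Remove suffix '-less' from 'hopeless' to get root 'hope'.

hope


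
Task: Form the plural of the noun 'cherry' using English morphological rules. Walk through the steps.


Apply rule: Change -y to -ies (consonant + y). 'cherry' becomes 'cherries'.

cherries


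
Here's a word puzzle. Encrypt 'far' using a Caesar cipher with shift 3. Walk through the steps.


Shift each letter by 3: f -> i, a -> d, r -> u. Result: 'idu'.

idu
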